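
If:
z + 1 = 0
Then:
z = -1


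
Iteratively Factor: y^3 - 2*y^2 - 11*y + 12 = (y + 3)*(y^2 - 5*y + 4) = (y - 1)*(y + 3)*(y - 4)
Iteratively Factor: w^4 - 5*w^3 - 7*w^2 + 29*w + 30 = (w - 3)*(w^3 - 2*w^2 - 13*w - 10) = (w - 3)*(w + 1)*(w^2 - 3*w - 10) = (w - 5)*(w - 3)*(w + 1)*(w + 2)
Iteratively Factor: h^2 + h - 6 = (h + 3)*(h - 2)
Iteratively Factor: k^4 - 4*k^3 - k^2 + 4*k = (k + 1)*(k^3 - 5*k^2 + 4*k) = (k - 1)*(k + 1)*(k^2 - 4*k) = (k - 4)*(k - 1)*(k + 1)*(k)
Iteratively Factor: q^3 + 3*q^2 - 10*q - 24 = (q - 3)*(q^2 + 6*q + 8) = (q - 3)*(q + 2)*(q + 4)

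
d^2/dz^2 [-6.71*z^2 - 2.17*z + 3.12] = -13.4200000000000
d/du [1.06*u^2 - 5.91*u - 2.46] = 2.12*u - 5.91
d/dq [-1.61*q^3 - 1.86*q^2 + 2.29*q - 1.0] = -4.83*q^2 - 3.72*q + 2.29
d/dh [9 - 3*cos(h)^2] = 3*sin(2*h)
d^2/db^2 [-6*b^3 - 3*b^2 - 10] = -36*b - 6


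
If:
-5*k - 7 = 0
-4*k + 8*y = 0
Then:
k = -7/5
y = -7/10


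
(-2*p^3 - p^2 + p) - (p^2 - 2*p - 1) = -2*p^3 - 2*p^2 + 3*p + 1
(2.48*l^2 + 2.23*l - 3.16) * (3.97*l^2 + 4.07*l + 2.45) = 9.8456*l^4 + 18.9467*l^3 + 2.6069*l^2 - 7.3977*l - 7.742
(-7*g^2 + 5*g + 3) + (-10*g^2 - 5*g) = 3 - 17*g^2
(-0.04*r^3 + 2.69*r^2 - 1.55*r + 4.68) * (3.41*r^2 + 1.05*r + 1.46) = -0.1364*r^5 + 9.1309*r^4 - 2.5194*r^3 + 18.2587*r^2 + 2.651*r + 6.8328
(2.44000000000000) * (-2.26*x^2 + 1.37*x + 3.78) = -5.5144*x^2 + 3.3428*x + 9.2232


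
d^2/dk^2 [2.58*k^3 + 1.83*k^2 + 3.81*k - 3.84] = 15.48*k + 3.66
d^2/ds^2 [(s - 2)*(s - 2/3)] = 2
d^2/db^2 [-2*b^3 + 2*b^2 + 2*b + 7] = 4 - 12*b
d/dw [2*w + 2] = 2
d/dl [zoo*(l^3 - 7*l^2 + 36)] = zoo*l*(l + 1)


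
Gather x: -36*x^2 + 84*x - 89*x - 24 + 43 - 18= -36*x^2 - 5*x + 1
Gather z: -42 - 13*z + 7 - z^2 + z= -z^2 - 12*z - 35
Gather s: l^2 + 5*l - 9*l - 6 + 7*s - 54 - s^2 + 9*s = l^2 - 4*l - s^2 + 16*s - 60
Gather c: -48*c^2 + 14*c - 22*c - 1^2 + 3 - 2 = -48*c^2 - 8*c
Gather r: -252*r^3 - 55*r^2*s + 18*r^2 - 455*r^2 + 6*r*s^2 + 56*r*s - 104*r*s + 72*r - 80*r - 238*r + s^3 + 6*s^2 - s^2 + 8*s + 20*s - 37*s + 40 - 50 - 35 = -252*r^3 + r^2*(-55*s - 437) + r*(6*s^2 - 48*s - 246) + s^3 + 5*s^2 - 9*s - 45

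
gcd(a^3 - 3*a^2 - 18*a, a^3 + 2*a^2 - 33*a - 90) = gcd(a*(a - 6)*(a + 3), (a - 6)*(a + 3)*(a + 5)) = a^2 - 3*a - 18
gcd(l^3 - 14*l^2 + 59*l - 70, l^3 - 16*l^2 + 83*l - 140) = l^2 - 12*l + 35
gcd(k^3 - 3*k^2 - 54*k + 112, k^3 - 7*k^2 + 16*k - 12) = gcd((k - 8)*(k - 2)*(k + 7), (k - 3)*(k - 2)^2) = k - 2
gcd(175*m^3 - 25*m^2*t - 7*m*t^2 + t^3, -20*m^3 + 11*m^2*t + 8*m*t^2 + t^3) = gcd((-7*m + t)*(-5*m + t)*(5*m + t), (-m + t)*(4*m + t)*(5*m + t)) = 5*m + t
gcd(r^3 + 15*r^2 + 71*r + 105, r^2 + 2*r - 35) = r + 7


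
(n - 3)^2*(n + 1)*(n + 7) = n^4 + 2*n^3 - 32*n^2 + 30*n + 63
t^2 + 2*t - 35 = (t - 5)*(t + 7)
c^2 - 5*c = c*(c - 5)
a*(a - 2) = a^2 - 2*a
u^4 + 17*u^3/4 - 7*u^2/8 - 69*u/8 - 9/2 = (u - 3/2)*(u + 3/4)*(u + 1)*(u + 4)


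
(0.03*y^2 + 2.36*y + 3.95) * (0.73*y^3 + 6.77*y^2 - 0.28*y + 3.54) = 0.0219*y^5 + 1.9259*y^4 + 18.8523*y^3 + 26.1869*y^2 + 7.2484*y + 13.983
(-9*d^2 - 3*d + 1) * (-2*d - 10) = 18*d^3 + 96*d^2 + 28*d - 10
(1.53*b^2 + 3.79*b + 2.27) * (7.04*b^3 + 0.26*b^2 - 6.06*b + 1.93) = 10.7712*b^5 + 27.0794*b^4 + 7.6944*b^3 - 19.4243*b^2 - 6.4415*b + 4.3811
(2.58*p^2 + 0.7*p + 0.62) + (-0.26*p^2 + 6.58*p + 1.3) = 2.32*p^2 + 7.28*p + 1.92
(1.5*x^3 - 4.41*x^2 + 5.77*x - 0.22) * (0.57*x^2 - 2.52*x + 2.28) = 0.855*x^5 - 6.2937*x^4 + 17.8221*x^3 - 24.7206*x^2 + 13.71*x - 0.5016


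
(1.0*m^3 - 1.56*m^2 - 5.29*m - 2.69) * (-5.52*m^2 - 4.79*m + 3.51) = -5.52*m^5 + 3.8212*m^4 + 40.1832*m^3 + 34.7123*m^2 - 5.6828*m - 9.4419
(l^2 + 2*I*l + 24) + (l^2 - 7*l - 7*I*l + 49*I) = 2*l^2 - 7*l - 5*I*l + 24 + 49*I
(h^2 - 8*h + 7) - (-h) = h^2 - 7*h + 7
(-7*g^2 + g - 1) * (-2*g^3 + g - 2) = 14*g^5 - 2*g^4 - 5*g^3 + 15*g^2 - 3*g + 2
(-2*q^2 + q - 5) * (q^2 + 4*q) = -2*q^4 - 7*q^3 - q^2 - 20*q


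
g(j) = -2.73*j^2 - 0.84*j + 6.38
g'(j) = -5.46*j - 0.84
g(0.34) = 5.78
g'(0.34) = -2.70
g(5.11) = -69.20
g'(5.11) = -28.74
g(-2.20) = -4.99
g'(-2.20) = 11.17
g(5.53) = -81.75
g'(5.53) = -31.03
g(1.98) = -5.99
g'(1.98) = -11.65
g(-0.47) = 6.17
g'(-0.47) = 1.73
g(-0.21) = 6.44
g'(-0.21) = 0.31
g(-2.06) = -3.47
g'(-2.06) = 10.41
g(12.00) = -396.82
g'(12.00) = -66.36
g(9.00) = -222.31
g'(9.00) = -49.98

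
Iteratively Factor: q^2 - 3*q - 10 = (q - 5)*(q + 2)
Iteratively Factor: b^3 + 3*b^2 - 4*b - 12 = (b + 2)*(b^2 + b - 6) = (b + 2)*(b + 3)*(b - 2)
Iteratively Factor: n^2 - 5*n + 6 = (n - 3)*(n - 2)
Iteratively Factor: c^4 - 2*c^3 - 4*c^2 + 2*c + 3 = (c + 1)*(c^3 - 3*c^2 - c + 3) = (c - 1)*(c + 1)*(c^2 - 2*c - 3) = (c - 1)*(c + 1)^2*(c - 3)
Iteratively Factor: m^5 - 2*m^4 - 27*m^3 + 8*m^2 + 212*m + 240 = (m + 2)*(m^4 - 4*m^3 - 19*m^2 + 46*m + 120) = (m + 2)*(m + 3)*(m^3 - 7*m^2 + 2*m + 40) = (m - 4)*(m + 2)*(m + 3)*(m^2 - 3*m - 10) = (m - 5)*(m - 4)*(m + 2)*(m + 3)*(m + 2)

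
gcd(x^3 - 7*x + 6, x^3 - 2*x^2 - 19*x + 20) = x - 1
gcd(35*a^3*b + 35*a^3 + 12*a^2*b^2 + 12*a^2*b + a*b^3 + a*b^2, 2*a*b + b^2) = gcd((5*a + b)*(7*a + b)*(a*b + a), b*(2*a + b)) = 1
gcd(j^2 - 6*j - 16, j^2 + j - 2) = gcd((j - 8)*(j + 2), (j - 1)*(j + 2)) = j + 2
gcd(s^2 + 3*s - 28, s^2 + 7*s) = s + 7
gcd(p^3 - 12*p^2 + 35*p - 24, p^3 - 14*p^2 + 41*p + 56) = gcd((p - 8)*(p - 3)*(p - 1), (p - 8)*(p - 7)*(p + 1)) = p - 8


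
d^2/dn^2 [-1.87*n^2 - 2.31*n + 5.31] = -3.74000000000000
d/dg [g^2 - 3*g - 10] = 2*g - 3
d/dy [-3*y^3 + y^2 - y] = -9*y^2 + 2*y - 1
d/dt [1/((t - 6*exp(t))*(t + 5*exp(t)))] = (-(t - 6*exp(t))*(5*exp(t) + 1) + (t + 5*exp(t))*(6*exp(t) - 1))/((t - 6*exp(t))^2*(t + 5*exp(t))^2)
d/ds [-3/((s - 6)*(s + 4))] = 6*(s - 1)/((s - 6)^2*(s + 4)^2)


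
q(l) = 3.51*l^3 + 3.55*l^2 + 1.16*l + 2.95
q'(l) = 10.53*l^2 + 7.1*l + 1.16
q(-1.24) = 0.28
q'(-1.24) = 8.55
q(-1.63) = -4.71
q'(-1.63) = 17.56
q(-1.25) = 0.19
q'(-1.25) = 8.74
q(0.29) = 3.67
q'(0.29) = 4.10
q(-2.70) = -43.39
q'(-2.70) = 58.75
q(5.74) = 790.38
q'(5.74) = 388.85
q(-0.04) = 2.91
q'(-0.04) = 0.89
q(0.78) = 7.68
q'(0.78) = 13.10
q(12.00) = 6593.35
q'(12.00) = 1602.68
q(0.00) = 2.95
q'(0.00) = 1.16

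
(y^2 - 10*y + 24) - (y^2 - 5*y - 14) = 38 - 5*y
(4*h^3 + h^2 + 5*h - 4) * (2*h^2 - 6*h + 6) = 8*h^5 - 22*h^4 + 28*h^3 - 32*h^2 + 54*h - 24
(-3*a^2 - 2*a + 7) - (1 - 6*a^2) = 3*a^2 - 2*a + 6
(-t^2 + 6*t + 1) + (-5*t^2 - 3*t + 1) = -6*t^2 + 3*t + 2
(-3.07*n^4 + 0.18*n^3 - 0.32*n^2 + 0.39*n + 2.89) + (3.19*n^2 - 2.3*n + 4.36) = -3.07*n^4 + 0.18*n^3 + 2.87*n^2 - 1.91*n + 7.25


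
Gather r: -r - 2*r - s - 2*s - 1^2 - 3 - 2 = -3*r - 3*s - 6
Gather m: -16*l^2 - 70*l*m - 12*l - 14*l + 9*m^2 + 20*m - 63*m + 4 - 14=-16*l^2 - 26*l + 9*m^2 + m*(-70*l - 43) - 10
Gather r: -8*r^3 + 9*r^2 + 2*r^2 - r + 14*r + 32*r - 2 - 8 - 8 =-8*r^3 + 11*r^2 + 45*r - 18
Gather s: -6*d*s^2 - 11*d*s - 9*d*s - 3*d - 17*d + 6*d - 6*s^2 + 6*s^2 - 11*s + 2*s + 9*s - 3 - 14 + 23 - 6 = -6*d*s^2 - 20*d*s - 14*d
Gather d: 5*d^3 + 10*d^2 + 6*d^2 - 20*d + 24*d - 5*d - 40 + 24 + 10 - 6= 5*d^3 + 16*d^2 - d - 12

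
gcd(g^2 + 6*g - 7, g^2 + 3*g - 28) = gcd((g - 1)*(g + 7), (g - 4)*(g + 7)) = g + 7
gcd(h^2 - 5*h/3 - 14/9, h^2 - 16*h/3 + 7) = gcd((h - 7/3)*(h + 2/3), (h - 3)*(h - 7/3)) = h - 7/3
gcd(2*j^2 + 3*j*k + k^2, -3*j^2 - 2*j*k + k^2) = j + k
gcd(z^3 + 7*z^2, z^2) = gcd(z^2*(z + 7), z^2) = z^2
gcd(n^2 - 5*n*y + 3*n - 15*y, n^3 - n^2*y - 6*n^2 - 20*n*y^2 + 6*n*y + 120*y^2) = -n + 5*y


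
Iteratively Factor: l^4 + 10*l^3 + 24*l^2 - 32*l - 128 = (l + 4)*(l^3 + 6*l^2 - 32) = (l + 4)^2*(l^2 + 2*l - 8) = (l - 2)*(l + 4)^2*(l + 4)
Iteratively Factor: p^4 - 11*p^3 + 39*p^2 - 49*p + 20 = (p - 5)*(p^3 - 6*p^2 + 9*p - 4) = (p - 5)*(p - 4)*(p^2 - 2*p + 1) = (p - 5)*(p - 4)*(p - 1)*(p - 1)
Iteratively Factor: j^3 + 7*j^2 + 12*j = (j + 3)*(j^2 + 4*j) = (j + 3)*(j + 4)*(j)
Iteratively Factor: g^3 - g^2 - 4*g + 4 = (g + 2)*(g^2 - 3*g + 2) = (g - 2)*(g + 2)*(g - 1)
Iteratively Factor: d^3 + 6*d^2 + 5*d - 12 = (d + 3)*(d^2 + 3*d - 4) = (d + 3)*(d + 4)*(d - 1)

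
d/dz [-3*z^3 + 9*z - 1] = 9 - 9*z^2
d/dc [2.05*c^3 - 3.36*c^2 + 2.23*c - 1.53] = 6.15*c^2 - 6.72*c + 2.23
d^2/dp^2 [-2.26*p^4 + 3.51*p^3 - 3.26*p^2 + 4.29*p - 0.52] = -27.12*p^2 + 21.06*p - 6.52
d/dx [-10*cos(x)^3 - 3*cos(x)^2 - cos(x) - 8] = (30*cos(x)^2 + 6*cos(x) + 1)*sin(x)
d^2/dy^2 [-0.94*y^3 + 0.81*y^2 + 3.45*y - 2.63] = 1.62 - 5.64*y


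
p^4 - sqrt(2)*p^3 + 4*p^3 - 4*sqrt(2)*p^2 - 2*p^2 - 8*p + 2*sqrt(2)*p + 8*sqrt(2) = (p + 4)*(p - sqrt(2))^2*(p + sqrt(2))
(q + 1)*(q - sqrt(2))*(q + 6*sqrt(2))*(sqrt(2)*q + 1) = sqrt(2)*q^4 + sqrt(2)*q^3 + 11*q^3 - 7*sqrt(2)*q^2 + 11*q^2 - 12*q - 7*sqrt(2)*q - 12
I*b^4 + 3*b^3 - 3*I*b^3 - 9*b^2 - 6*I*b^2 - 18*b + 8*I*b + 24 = (b - 4)*(b + 2)*(b - 3*I)*(I*b - I)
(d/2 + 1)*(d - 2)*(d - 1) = d^3/2 - d^2/2 - 2*d + 2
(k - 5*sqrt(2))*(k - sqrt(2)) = k^2 - 6*sqrt(2)*k + 10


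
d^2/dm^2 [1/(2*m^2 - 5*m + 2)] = 2*(-4*m^2 + 10*m + (4*m - 5)^2 - 4)/(2*m^2 - 5*m + 2)^3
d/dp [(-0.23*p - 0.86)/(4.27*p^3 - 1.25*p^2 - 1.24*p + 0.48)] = (1.9642*p^3 + 10.7291*p^2 - 2.15*p - 1.1768)/(18.2329*p^6 - 10.675*p^5 - 9.0271*p^4 + 7.1992*p^3 + 0.3376*p^2 - 1.1904*p + 0.2304)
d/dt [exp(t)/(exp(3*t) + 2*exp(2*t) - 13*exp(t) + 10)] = 2*(-exp(3*t) - exp(2*t) + 5)*exp(t)/(exp(6*t) + 4*exp(5*t) - 22*exp(4*t) - 32*exp(3*t) + 209*exp(2*t) - 260*exp(t) + 100)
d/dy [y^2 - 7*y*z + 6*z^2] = 2*y - 7*z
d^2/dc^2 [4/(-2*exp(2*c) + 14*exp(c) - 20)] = 2*(-2*(2*exp(c) - 7)^2*exp(c) + (4*exp(c) - 7)*(exp(2*c) - 7*exp(c) + 10))*exp(c)/(exp(2*c) - 7*exp(c) + 10)^3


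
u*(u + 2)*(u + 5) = u^3 + 7*u^2 + 10*u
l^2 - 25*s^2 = (l - 5*s)*(l + 5*s)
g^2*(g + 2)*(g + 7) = g^4 + 9*g^3 + 14*g^2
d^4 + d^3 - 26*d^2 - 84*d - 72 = (d - 6)*(d + 2)^2*(d + 3)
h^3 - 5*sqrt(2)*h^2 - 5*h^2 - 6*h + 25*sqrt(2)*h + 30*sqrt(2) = (h - 6)*(h + 1)*(h - 5*sqrt(2))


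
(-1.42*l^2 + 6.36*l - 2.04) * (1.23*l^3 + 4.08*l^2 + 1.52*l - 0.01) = -1.7466*l^5 + 2.0292*l^4 + 21.2812*l^3 + 1.3582*l^2 - 3.1644*l + 0.0204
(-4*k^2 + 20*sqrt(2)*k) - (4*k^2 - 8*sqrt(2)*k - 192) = -8*k^2 + 28*sqrt(2)*k + 192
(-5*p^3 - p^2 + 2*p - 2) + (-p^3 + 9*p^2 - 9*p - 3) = -6*p^3 + 8*p^2 - 7*p - 5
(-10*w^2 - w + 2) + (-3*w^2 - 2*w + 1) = -13*w^2 - 3*w + 3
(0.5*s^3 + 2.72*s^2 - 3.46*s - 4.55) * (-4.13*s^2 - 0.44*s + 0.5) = -2.065*s^5 - 11.4536*s^4 + 13.343*s^3 + 21.6739*s^2 + 0.272*s - 2.275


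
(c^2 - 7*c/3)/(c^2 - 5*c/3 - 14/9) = 3*c/(3*c + 2)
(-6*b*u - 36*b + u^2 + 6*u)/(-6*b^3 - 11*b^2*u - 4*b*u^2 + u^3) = (u + 6)/(b^2 + 2*b*u + u^2)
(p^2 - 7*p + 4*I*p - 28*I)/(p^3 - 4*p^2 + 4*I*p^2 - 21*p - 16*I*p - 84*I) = 1/(p + 3)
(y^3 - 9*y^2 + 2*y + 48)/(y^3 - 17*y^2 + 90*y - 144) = (y + 2)/(y - 6)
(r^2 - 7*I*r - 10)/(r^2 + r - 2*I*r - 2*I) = (r - 5*I)/(r + 1)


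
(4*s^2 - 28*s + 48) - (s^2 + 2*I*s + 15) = 3*s^2 - 28*s - 2*I*s + 33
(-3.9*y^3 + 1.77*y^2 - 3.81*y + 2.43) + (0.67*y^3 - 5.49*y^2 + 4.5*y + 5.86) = -3.23*y^3 - 3.72*y^2 + 0.69*y + 8.29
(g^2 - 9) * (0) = 0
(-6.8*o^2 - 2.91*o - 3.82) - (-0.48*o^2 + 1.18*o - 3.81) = -6.32*o^2 - 4.09*o - 0.00999999999999979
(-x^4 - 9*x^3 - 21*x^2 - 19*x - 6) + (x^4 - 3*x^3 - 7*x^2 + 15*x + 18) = -12*x^3 - 28*x^2 - 4*x + 12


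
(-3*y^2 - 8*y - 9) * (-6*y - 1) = 18*y^3 + 51*y^2 + 62*y + 9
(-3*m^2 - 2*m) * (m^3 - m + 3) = -3*m^5 - 2*m^4 + 3*m^3 - 7*m^2 - 6*m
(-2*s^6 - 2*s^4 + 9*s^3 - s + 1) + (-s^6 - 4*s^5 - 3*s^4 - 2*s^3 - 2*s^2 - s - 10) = -3*s^6 - 4*s^5 - 5*s^4 + 7*s^3 - 2*s^2 - 2*s - 9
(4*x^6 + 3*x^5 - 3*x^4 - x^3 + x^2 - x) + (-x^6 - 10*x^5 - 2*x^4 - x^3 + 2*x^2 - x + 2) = 3*x^6 - 7*x^5 - 5*x^4 - 2*x^3 + 3*x^2 - 2*x + 2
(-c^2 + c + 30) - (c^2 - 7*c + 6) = -2*c^2 + 8*c + 24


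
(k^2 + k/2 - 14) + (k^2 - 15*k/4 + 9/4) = 2*k^2 - 13*k/4 - 47/4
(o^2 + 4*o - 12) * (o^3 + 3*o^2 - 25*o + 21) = o^5 + 7*o^4 - 25*o^3 - 115*o^2 + 384*o - 252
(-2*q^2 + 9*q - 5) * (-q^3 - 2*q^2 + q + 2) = 2*q^5 - 5*q^4 - 15*q^3 + 15*q^2 + 13*q - 10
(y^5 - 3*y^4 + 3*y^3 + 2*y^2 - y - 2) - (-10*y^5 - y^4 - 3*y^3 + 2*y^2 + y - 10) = 11*y^5 - 2*y^4 + 6*y^3 - 2*y + 8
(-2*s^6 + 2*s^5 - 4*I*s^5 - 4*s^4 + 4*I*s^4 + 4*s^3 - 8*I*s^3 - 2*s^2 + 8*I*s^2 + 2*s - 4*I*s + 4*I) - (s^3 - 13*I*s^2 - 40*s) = -2*s^6 + 2*s^5 - 4*I*s^5 - 4*s^4 + 4*I*s^4 + 3*s^3 - 8*I*s^3 - 2*s^2 + 21*I*s^2 + 42*s - 4*I*s + 4*I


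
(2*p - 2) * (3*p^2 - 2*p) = 6*p^3 - 10*p^2 + 4*p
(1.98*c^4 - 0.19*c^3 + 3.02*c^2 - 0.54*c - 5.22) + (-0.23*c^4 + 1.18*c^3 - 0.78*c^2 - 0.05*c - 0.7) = 1.75*c^4 + 0.99*c^3 + 2.24*c^2 - 0.59*c - 5.92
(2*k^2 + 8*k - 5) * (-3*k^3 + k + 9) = -6*k^5 - 24*k^4 + 17*k^3 + 26*k^2 + 67*k - 45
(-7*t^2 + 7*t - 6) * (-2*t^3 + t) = 14*t^5 - 14*t^4 + 5*t^3 + 7*t^2 - 6*t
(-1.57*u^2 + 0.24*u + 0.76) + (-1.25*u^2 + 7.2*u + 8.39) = -2.82*u^2 + 7.44*u + 9.15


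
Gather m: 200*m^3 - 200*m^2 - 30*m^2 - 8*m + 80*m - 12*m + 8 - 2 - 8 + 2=200*m^3 - 230*m^2 + 60*m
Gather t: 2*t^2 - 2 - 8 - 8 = 2*t^2 - 18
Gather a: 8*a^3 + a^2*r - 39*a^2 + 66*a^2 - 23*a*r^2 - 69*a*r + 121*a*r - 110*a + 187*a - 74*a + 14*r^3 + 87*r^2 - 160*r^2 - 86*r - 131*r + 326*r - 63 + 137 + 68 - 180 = 8*a^3 + a^2*(r + 27) + a*(-23*r^2 + 52*r + 3) + 14*r^3 - 73*r^2 + 109*r - 38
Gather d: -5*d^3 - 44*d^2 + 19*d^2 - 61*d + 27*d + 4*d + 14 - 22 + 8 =-5*d^3 - 25*d^2 - 30*d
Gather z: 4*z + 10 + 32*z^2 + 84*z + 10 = 32*z^2 + 88*z + 20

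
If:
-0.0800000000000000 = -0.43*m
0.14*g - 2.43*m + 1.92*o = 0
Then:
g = 3.22923588039867 - 13.7142857142857*o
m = 0.19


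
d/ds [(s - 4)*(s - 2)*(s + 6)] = 3*s^2 - 28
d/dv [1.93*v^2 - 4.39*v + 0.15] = 3.86*v - 4.39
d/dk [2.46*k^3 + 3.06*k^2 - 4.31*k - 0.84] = 7.38*k^2 + 6.12*k - 4.31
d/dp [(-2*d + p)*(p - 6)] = -2*d + 2*p - 6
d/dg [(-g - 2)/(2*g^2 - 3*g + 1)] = (-2*g^2 + 3*g + (g + 2)*(4*g - 3) - 1)/(2*g^2 - 3*g + 1)^2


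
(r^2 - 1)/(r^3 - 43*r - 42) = (r - 1)/(r^2 - r - 42)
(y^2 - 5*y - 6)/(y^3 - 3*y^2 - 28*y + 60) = (y + 1)/(y^2 + 3*y - 10)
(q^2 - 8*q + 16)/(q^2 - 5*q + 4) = (q - 4)/(q - 1)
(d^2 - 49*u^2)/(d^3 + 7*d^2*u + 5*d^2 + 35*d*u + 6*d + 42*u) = (d - 7*u)/(d^2 + 5*d + 6)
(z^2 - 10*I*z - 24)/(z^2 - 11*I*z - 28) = (z - 6*I)/(z - 7*I)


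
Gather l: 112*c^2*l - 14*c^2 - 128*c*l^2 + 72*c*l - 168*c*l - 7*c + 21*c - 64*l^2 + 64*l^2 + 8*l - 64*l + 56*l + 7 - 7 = -14*c^2 - 128*c*l^2 + 14*c + l*(112*c^2 - 96*c)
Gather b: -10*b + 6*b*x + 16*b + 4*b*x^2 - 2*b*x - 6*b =b*(4*x^2 + 4*x)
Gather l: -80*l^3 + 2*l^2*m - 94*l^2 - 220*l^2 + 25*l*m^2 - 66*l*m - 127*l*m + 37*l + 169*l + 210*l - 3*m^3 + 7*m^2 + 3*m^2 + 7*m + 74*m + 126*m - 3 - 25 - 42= -80*l^3 + l^2*(2*m - 314) + l*(25*m^2 - 193*m + 416) - 3*m^3 + 10*m^2 + 207*m - 70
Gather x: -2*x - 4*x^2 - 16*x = -4*x^2 - 18*x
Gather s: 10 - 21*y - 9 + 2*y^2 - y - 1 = 2*y^2 - 22*y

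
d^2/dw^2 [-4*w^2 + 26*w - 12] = -8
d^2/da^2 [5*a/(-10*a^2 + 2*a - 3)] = 20*(-2*a*(10*a - 1)^2 + (15*a - 1)*(10*a^2 - 2*a + 3))/(10*a^2 - 2*a + 3)^3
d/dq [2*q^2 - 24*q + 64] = 4*q - 24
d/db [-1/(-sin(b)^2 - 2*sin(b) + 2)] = -2*(sin(b) + 1)*cos(b)/(sin(b)^2 + 2*sin(b) - 2)^2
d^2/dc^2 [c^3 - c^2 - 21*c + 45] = 6*c - 2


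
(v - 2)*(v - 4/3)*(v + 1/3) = v^3 - 3*v^2 + 14*v/9 + 8/9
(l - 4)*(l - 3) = l^2 - 7*l + 12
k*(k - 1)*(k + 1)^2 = k^4 + k^3 - k^2 - k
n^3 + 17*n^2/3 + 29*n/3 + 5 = (n + 1)*(n + 5/3)*(n + 3)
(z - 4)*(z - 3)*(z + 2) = z^3 - 5*z^2 - 2*z + 24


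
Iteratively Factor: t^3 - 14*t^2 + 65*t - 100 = (t - 5)*(t^2 - 9*t + 20) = (t - 5)*(t - 4)*(t - 5)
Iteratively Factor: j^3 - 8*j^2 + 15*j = (j - 3)*(j^2 - 5*j) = (j - 5)*(j - 3)*(j)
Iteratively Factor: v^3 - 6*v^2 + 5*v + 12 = (v - 4)*(v^2 - 2*v - 3) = (v - 4)*(v - 3)*(v + 1)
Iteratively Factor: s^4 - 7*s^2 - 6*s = (s + 2)*(s^3 - 2*s^2 - 3*s) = (s - 3)*(s + 2)*(s^2 + s) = s*(s - 3)*(s + 2)*(s + 1)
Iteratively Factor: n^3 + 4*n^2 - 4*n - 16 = (n - 2)*(n^2 + 6*n + 8) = (n - 2)*(n + 2)*(n + 4)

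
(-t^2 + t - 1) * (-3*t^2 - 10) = 3*t^4 - 3*t^3 + 13*t^2 - 10*t + 10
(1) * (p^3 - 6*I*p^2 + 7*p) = p^3 - 6*I*p^2 + 7*p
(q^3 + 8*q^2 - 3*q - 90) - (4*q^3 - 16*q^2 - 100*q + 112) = -3*q^3 + 24*q^2 + 97*q - 202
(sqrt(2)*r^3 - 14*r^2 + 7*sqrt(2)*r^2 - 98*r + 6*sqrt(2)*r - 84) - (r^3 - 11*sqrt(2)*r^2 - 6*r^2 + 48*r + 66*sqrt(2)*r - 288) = -r^3 + sqrt(2)*r^3 - 8*r^2 + 18*sqrt(2)*r^2 - 146*r - 60*sqrt(2)*r + 204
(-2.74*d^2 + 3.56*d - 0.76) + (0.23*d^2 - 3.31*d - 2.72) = -2.51*d^2 + 0.25*d - 3.48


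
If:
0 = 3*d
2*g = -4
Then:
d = 0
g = -2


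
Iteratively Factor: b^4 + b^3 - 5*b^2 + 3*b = (b + 3)*(b^3 - 2*b^2 + b) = (b - 1)*(b + 3)*(b^2 - b) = (b - 1)^2*(b + 3)*(b)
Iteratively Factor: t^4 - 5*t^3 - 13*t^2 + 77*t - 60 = (t + 4)*(t^3 - 9*t^2 + 23*t - 15) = (t - 5)*(t + 4)*(t^2 - 4*t + 3) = (t - 5)*(t - 3)*(t + 4)*(t - 1)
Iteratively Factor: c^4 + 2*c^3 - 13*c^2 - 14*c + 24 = (c - 3)*(c^3 + 5*c^2 + 2*c - 8) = (c - 3)*(c - 1)*(c^2 + 6*c + 8) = (c - 3)*(c - 1)*(c + 2)*(c + 4)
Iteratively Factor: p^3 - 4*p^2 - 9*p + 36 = (p - 3)*(p^2 - p - 12) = (p - 3)*(p + 3)*(p - 4)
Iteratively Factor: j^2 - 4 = (j + 2)*(j - 2)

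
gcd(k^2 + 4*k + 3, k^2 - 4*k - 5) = k + 1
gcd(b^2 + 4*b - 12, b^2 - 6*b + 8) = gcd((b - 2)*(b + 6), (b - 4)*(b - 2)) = b - 2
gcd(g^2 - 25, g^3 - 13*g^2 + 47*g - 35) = g - 5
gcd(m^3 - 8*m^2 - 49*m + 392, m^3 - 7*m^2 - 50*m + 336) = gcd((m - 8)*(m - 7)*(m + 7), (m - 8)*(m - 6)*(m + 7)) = m^2 - m - 56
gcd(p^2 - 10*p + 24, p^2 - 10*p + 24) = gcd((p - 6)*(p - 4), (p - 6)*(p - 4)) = p^2 - 10*p + 24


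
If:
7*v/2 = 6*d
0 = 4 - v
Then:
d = 7/3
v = 4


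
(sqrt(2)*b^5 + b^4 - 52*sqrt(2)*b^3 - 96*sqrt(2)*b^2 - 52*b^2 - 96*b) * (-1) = -sqrt(2)*b^5 - b^4 + 52*sqrt(2)*b^3 + 52*b^2 + 96*sqrt(2)*b^2 + 96*b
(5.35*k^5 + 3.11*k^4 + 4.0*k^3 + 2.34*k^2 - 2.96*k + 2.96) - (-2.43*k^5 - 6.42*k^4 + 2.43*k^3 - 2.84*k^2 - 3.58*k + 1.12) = 7.78*k^5 + 9.53*k^4 + 1.57*k^3 + 5.18*k^2 + 0.62*k + 1.84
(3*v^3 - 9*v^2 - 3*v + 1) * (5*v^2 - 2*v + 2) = 15*v^5 - 51*v^4 + 9*v^3 - 7*v^2 - 8*v + 2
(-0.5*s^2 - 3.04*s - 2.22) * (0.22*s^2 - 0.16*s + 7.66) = -0.11*s^4 - 0.5888*s^3 - 3.832*s^2 - 22.9312*s - 17.0052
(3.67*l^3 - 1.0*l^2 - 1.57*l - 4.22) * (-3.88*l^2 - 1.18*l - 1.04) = -14.2396*l^5 - 0.4506*l^4 + 3.4548*l^3 + 19.2662*l^2 + 6.6124*l + 4.3888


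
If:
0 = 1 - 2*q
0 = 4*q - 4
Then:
No Solution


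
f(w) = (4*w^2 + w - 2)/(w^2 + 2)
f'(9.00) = 0.01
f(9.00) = 3.99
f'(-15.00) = -0.01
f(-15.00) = 3.89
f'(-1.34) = -1.85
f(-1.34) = 1.01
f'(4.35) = 0.16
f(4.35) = 3.73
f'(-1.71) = -1.45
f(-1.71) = 1.62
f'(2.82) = 0.51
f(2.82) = 3.28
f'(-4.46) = -0.22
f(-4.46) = 3.34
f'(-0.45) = -1.48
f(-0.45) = -0.74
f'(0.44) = 2.20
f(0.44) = -0.36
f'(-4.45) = -0.22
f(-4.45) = 3.34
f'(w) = -2*w*(4*w^2 + w - 2)/(w^2 + 2)^2 + (8*w + 1)/(w^2 + 2) = (-w^2 + 20*w + 2)/(w^4 + 4*w^2 + 4)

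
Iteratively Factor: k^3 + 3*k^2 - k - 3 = (k + 3)*(k^2 - 1) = (k + 1)*(k + 3)*(k - 1)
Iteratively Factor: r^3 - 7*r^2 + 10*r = (r - 5)*(r^2 - 2*r) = (r - 5)*(r - 2)*(r)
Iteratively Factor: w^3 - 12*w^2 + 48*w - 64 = (w - 4)*(w^2 - 8*w + 16) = (w - 4)^2*(w - 4)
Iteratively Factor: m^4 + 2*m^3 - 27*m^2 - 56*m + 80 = (m - 5)*(m^3 + 7*m^2 + 8*m - 16) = (m - 5)*(m - 1)*(m^2 + 8*m + 16) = (m - 5)*(m - 1)*(m + 4)*(m + 4)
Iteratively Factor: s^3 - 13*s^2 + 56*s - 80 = (s - 4)*(s^2 - 9*s + 20) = (s - 5)*(s - 4)*(s - 4)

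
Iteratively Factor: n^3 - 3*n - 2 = (n + 1)*(n^2 - n - 2) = (n - 2)*(n + 1)*(n + 1)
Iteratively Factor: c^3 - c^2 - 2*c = (c + 1)*(c^2 - 2*c) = (c - 2)*(c + 1)*(c)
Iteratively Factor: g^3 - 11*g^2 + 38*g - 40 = (g - 4)*(g^2 - 7*g + 10) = (g - 5)*(g - 4)*(g - 2)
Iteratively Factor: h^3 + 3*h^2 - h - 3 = (h - 1)*(h^2 + 4*h + 3) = (h - 1)*(h + 3)*(h + 1)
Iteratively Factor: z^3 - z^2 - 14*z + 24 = (z + 4)*(z^2 - 5*z + 6) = (z - 2)*(z + 4)*(z - 3)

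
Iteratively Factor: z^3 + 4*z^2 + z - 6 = (z + 3)*(z^2 + z - 2) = (z + 2)*(z + 3)*(z - 1)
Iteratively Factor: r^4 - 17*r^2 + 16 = (r + 1)*(r^3 - r^2 - 16*r + 16) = (r + 1)*(r + 4)*(r^2 - 5*r + 4) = (r - 4)*(r + 1)*(r + 4)*(r - 1)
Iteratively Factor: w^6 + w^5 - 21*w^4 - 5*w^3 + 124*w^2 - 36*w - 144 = (w + 4)*(w^5 - 3*w^4 - 9*w^3 + 31*w^2 - 36) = (w - 2)*(w + 4)*(w^4 - w^3 - 11*w^2 + 9*w + 18) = (w - 2)^2*(w + 4)*(w^3 + w^2 - 9*w - 9) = (w - 2)^2*(w + 3)*(w + 4)*(w^2 - 2*w - 3) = (w - 3)*(w - 2)^2*(w + 3)*(w + 4)*(w + 1)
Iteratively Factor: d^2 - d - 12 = (d + 3)*(d - 4)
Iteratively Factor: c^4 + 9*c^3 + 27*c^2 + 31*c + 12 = (c + 4)*(c^3 + 5*c^2 + 7*c + 3) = (c + 3)*(c + 4)*(c^2 + 2*c + 1) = (c + 1)*(c + 3)*(c + 4)*(c + 1)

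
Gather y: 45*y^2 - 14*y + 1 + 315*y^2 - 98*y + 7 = 360*y^2 - 112*y + 8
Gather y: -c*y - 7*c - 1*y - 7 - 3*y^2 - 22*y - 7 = -7*c - 3*y^2 + y*(-c - 23) - 14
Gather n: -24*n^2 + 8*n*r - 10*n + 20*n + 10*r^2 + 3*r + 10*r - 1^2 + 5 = -24*n^2 + n*(8*r + 10) + 10*r^2 + 13*r + 4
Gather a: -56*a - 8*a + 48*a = -16*a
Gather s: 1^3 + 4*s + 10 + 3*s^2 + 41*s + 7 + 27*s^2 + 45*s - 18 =30*s^2 + 90*s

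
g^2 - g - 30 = (g - 6)*(g + 5)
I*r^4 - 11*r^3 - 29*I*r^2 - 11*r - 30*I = (r + I)*(r + 5*I)*(r + 6*I)*(I*r + 1)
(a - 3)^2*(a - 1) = a^3 - 7*a^2 + 15*a - 9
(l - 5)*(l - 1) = l^2 - 6*l + 5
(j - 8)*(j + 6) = j^2 - 2*j - 48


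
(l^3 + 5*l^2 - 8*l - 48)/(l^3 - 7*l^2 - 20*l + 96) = (l + 4)/(l - 8)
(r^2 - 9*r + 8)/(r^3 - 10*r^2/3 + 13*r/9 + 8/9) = 9*(r - 8)/(9*r^2 - 21*r - 8)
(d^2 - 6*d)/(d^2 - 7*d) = (d - 6)/(d - 7)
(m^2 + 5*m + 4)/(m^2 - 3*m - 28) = (m + 1)/(m - 7)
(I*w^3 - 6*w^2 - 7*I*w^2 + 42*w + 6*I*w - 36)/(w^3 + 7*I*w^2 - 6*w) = I*(w^2 - 7*w + 6)/(w*(w + I))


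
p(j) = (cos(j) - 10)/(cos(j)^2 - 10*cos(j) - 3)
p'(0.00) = 0.00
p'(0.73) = 0.60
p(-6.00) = 0.77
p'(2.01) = 49.23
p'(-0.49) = -0.33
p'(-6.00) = 0.17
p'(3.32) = -0.36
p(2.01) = -7.28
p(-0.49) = 0.83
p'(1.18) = 1.99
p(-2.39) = -2.22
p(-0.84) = 1.01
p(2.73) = -1.56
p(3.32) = -1.41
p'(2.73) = 1.00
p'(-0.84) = -0.79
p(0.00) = 0.75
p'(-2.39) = -3.44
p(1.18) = 1.44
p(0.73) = 0.94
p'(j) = (2*sin(j)*cos(j) - 10*sin(j))*(cos(j) - 10)/(cos(j)^2 - 10*cos(j) - 3)^2 - sin(j)/(cos(j)^2 - 10*cos(j) - 3)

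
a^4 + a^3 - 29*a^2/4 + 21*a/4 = a*(a - 3/2)*(a - 1)*(a + 7/2)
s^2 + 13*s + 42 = (s + 6)*(s + 7)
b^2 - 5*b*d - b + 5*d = (b - 1)*(b - 5*d)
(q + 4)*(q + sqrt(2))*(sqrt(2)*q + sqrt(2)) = sqrt(2)*q^3 + 2*q^2 + 5*sqrt(2)*q^2 + 4*sqrt(2)*q + 10*q + 8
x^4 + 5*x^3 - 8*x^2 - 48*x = x*(x - 3)*(x + 4)^2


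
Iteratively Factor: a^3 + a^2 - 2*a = (a + 2)*(a^2 - a) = (a - 1)*(a + 2)*(a)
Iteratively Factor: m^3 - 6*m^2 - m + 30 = (m + 2)*(m^2 - 8*m + 15) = (m - 3)*(m + 2)*(m - 5)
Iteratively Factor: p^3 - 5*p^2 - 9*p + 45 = (p + 3)*(p^2 - 8*p + 15) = (p - 5)*(p + 3)*(p - 3)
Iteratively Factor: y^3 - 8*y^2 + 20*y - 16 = (y - 2)*(y^2 - 6*y + 8) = (y - 4)*(y - 2)*(y - 2)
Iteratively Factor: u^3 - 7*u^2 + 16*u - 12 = (u - 2)*(u^2 - 5*u + 6) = (u - 3)*(u - 2)*(u - 2)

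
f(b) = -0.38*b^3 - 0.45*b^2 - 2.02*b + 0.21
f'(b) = -1.14*b^2 - 0.9*b - 2.02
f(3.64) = -31.43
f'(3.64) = -20.40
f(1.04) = -2.80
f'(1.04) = -4.19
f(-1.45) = 3.35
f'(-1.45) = -3.11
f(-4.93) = 44.76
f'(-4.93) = -25.29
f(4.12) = -42.33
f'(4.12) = -25.08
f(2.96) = -19.57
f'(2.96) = -14.67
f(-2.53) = 8.59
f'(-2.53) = -7.04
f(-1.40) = 3.20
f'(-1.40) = -2.99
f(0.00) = 0.21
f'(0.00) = -2.02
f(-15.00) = 1211.76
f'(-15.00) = -245.02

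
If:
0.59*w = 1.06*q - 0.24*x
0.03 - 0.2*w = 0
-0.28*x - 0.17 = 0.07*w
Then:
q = -0.06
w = 0.15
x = -0.64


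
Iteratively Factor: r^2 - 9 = (r + 3)*(r - 3)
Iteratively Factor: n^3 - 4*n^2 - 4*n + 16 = (n + 2)*(n^2 - 6*n + 8) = (n - 4)*(n + 2)*(n - 2)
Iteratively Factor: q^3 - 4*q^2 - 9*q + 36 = (q - 4)*(q^2 - 9) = (q - 4)*(q - 3)*(q + 3)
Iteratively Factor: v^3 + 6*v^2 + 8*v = (v)*(v^2 + 6*v + 8) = v*(v + 4)*(v + 2)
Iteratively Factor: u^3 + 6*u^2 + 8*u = (u + 2)*(u^2 + 4*u) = (u + 2)*(u + 4)*(u)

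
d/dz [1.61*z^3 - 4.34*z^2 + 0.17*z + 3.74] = 4.83*z^2 - 8.68*z + 0.17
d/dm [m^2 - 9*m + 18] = 2*m - 9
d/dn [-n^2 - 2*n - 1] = -2*n - 2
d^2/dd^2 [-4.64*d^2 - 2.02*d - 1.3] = -9.28000000000000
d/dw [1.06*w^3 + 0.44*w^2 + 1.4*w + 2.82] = 3.18*w^2 + 0.88*w + 1.4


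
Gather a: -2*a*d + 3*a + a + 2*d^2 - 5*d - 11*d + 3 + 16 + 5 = a*(4 - 2*d) + 2*d^2 - 16*d + 24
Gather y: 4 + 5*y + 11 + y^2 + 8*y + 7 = y^2 + 13*y + 22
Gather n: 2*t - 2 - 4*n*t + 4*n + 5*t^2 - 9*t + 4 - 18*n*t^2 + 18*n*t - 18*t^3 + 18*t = n*(-18*t^2 + 14*t + 4) - 18*t^3 + 5*t^2 + 11*t + 2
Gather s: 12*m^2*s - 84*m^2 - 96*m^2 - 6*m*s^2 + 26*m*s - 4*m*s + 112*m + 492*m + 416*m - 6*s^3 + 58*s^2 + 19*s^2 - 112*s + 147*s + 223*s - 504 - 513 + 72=-180*m^2 + 1020*m - 6*s^3 + s^2*(77 - 6*m) + s*(12*m^2 + 22*m + 258) - 945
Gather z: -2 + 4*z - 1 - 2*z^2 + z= -2*z^2 + 5*z - 3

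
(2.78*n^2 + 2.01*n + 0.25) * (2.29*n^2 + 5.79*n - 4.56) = 6.3662*n^4 + 20.6991*n^3 - 0.4664*n^2 - 7.7181*n - 1.14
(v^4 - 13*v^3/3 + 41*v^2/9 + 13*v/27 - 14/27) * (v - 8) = v^5 - 37*v^4/3 + 353*v^3/9 - 971*v^2/27 - 118*v/27 + 112/27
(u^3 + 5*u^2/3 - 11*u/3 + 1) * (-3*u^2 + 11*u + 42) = -3*u^5 + 6*u^4 + 214*u^3/3 + 80*u^2/3 - 143*u + 42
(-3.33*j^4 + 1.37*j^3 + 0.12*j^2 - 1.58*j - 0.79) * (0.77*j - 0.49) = -2.5641*j^5 + 2.6866*j^4 - 0.5789*j^3 - 1.2754*j^2 + 0.1659*j + 0.3871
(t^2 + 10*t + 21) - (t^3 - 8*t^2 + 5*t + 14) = -t^3 + 9*t^2 + 5*t + 7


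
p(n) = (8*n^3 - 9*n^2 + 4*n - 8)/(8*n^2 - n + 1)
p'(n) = (1 - 16*n)*(8*n^3 - 9*n^2 + 4*n - 8)/(8*n^2 - n + 1)^2 + (24*n^2 - 18*n + 4)/(8*n^2 - n + 1) = (64*n^4 - 16*n^3 + n^2 + 110*n - 4)/(64*n^4 - 16*n^3 + 17*n^2 - 2*n + 1)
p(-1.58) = -3.03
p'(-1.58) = 0.56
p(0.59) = -2.23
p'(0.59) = 6.44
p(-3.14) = -4.30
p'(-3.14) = 0.93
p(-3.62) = -4.75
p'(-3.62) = 0.95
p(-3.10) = -4.26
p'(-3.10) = 0.92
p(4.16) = 3.17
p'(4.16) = 1.01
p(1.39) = 0.11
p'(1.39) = 1.53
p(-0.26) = -5.44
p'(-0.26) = -9.86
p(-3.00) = -4.17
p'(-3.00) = 0.92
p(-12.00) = -13.03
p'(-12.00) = 1.00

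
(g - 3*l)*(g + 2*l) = g^2 - g*l - 6*l^2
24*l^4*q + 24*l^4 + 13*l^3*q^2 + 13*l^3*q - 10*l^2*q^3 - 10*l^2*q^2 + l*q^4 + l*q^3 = (-8*l + q)*(-3*l + q)*(l + q)*(l*q + l)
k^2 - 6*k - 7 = (k - 7)*(k + 1)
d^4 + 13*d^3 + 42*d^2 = d^2*(d + 6)*(d + 7)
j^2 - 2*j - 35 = (j - 7)*(j + 5)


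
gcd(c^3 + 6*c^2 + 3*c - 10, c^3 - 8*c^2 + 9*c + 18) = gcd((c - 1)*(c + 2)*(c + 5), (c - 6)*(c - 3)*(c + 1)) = 1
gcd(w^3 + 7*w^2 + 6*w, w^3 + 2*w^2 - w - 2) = w + 1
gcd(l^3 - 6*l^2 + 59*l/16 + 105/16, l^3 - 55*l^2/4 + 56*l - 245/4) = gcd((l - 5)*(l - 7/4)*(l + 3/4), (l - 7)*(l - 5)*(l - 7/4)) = l^2 - 27*l/4 + 35/4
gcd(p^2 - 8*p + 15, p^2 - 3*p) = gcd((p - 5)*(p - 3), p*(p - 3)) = p - 3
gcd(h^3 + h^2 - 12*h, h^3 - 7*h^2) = h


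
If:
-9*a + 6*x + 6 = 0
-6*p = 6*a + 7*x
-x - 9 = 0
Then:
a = -16/3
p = 95/6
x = -9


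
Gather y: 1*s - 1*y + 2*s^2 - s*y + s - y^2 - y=2*s^2 + 2*s - y^2 + y*(-s - 2)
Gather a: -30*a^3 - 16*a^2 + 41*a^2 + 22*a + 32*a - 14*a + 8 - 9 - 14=-30*a^3 + 25*a^2 + 40*a - 15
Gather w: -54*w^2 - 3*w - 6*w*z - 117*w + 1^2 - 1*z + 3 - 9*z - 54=-54*w^2 + w*(-6*z - 120) - 10*z - 50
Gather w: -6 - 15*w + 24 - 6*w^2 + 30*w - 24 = -6*w^2 + 15*w - 6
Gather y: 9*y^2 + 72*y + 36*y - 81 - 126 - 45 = 9*y^2 + 108*y - 252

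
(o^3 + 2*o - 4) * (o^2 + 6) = o^5 + 8*o^3 - 4*o^2 + 12*o - 24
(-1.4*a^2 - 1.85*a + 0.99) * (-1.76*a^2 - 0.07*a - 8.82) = 2.464*a^4 + 3.354*a^3 + 10.7351*a^2 + 16.2477*a - 8.7318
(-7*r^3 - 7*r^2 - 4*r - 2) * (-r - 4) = 7*r^4 + 35*r^3 + 32*r^2 + 18*r + 8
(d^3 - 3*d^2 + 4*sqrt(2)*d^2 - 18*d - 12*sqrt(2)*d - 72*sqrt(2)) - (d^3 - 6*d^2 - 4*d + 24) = 3*d^2 + 4*sqrt(2)*d^2 - 12*sqrt(2)*d - 14*d - 72*sqrt(2) - 24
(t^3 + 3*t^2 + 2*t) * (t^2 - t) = t^5 + 2*t^4 - t^3 - 2*t^2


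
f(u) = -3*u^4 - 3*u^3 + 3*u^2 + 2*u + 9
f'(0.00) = 2.00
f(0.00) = 9.00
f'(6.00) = -2878.00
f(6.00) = -4407.00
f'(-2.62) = 140.32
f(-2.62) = -63.05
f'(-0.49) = -1.69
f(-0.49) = 8.92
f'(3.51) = -606.74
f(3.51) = -532.10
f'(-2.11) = 62.00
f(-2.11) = -13.15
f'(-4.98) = 1230.99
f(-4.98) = -1401.22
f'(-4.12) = 663.72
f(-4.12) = -602.90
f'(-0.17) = 0.78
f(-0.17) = 8.76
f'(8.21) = -7196.03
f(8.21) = -15062.47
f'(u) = -12*u^3 - 9*u^2 + 6*u + 2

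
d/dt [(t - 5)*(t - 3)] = 2*t - 8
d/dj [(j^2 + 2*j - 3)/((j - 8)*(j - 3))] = (-13*j^2 + 54*j + 15)/(j^4 - 22*j^3 + 169*j^2 - 528*j + 576)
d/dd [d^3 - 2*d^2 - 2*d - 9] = 3*d^2 - 4*d - 2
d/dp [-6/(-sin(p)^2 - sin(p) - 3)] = -6*(2*sin(p) + 1)*cos(p)/(sin(p)^2 + sin(p) + 3)^2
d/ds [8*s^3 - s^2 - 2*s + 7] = 24*s^2 - 2*s - 2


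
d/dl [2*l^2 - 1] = 4*l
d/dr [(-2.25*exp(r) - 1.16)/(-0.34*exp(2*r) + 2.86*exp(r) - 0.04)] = (-0.765*exp(2*r) - 0.7888*exp(r) + 3.4076)*exp(r)/(0.1156*exp(4*r) - 1.9448*exp(3*r) + 8.2068*exp(2*r) - 0.2288*exp(r) + 0.0016)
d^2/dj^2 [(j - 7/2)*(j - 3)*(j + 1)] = 6*j - 11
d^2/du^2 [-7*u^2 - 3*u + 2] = -14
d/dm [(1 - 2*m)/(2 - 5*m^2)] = 2*(-5*m^2 + 5*m - 2)/(25*m^4 - 20*m^2 + 4)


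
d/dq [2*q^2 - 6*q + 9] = 4*q - 6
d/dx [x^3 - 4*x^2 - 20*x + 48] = 3*x^2 - 8*x - 20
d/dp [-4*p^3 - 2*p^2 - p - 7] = -12*p^2 - 4*p - 1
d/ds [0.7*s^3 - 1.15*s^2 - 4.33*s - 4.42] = 2.1*s^2 - 2.3*s - 4.33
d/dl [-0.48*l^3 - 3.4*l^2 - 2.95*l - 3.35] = -1.44*l^2 - 6.8*l - 2.95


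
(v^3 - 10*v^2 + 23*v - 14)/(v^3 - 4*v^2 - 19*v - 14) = (v^2 - 3*v + 2)/(v^2 + 3*v + 2)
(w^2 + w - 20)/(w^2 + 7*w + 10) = (w - 4)/(w + 2)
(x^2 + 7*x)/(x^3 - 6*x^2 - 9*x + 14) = x*(x + 7)/(x^3 - 6*x^2 - 9*x + 14)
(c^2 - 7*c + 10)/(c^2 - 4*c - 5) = (c - 2)/(c + 1)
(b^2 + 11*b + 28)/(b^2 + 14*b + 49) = (b + 4)/(b + 7)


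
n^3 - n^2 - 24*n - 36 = (n - 6)*(n + 2)*(n + 3)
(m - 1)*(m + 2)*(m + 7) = m^3 + 8*m^2 + 5*m - 14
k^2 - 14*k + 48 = (k - 8)*(k - 6)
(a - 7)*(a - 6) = a^2 - 13*a + 42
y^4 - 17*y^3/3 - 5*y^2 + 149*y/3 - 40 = (y - 5)*(y - 8/3)*(y - 1)*(y + 3)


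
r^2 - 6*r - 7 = (r - 7)*(r + 1)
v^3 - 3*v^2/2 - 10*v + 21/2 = (v - 7/2)*(v - 1)*(v + 3)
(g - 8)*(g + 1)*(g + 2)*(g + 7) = g^4 + 2*g^3 - 57*g^2 - 170*g - 112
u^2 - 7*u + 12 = (u - 4)*(u - 3)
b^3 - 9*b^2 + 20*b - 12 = (b - 6)*(b - 2)*(b - 1)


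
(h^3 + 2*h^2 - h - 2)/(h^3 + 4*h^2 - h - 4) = (h + 2)/(h + 4)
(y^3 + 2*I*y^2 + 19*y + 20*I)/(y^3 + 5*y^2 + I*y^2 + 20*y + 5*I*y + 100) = (y + I)/(y + 5)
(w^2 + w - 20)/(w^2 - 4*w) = (w + 5)/w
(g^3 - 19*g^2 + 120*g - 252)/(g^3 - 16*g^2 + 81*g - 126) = (g - 6)/(g - 3)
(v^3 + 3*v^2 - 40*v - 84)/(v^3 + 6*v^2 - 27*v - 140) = (v^2 - 4*v - 12)/(v^2 - v - 20)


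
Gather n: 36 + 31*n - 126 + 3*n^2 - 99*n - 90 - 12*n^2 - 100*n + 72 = -9*n^2 - 168*n - 108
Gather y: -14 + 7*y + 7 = 7*y - 7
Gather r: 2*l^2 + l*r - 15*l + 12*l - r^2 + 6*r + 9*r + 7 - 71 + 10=2*l^2 - 3*l - r^2 + r*(l + 15) - 54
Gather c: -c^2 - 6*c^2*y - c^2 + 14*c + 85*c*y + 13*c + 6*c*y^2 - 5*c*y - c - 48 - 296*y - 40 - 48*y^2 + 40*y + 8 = c^2*(-6*y - 2) + c*(6*y^2 + 80*y + 26) - 48*y^2 - 256*y - 80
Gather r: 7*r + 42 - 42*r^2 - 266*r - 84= -42*r^2 - 259*r - 42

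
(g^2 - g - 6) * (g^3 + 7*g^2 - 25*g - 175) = g^5 + 6*g^4 - 38*g^3 - 192*g^2 + 325*g + 1050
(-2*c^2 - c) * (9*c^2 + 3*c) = -18*c^4 - 15*c^3 - 3*c^2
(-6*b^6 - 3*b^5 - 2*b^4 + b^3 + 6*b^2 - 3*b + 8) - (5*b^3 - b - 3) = -6*b^6 - 3*b^5 - 2*b^4 - 4*b^3 + 6*b^2 - 2*b + 11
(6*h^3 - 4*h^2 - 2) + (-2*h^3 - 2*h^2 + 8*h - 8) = 4*h^3 - 6*h^2 + 8*h - 10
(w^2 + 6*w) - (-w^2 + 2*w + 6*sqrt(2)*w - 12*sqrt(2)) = 2*w^2 - 6*sqrt(2)*w + 4*w + 12*sqrt(2)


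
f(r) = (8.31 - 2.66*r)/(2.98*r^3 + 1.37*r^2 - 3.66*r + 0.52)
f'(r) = (8.31 - 2.66*r)*(-8.94*r^2 - 2.74*r + 3.66)/(2.98*r^3 + 1.37*r^2 - 3.66*r + 0.52)^2 - 2.66/(2.98*r^3 + 1.37*r^2 - 3.66*r + 0.52)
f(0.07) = 29.92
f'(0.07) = 367.51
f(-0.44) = 4.43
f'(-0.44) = 5.24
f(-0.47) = 4.28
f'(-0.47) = 4.51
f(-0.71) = 3.72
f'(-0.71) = 0.52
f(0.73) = -24.26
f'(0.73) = -276.86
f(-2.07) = -1.11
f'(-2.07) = -2.36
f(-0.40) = 4.66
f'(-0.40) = 6.38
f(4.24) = -0.01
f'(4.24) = -0.00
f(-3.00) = -0.29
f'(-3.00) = -0.30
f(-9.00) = -0.02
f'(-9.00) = -0.00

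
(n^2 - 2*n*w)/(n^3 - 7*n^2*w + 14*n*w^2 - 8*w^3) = n/(n^2 - 5*n*w + 4*w^2)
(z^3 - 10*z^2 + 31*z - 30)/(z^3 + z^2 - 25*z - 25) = (z^2 - 5*z + 6)/(z^2 + 6*z + 5)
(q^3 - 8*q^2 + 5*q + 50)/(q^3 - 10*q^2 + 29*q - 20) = (q^2 - 3*q - 10)/(q^2 - 5*q + 4)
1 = 1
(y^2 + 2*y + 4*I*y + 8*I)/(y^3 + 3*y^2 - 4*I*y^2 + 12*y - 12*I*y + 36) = (y^2 + y*(2 + 4*I) + 8*I)/(y^3 + y^2*(3 - 4*I) + y*(12 - 12*I) + 36)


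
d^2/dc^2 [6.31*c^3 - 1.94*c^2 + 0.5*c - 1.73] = 37.86*c - 3.88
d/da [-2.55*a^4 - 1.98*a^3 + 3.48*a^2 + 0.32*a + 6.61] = -10.2*a^3 - 5.94*a^2 + 6.96*a + 0.32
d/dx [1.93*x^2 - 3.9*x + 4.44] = 3.86*x - 3.9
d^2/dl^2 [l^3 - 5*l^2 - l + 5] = 6*l - 10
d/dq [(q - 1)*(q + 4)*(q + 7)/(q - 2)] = 2*(q^3 + 2*q^2 - 20*q - 3)/(q^2 - 4*q + 4)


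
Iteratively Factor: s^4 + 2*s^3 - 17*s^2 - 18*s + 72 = (s + 3)*(s^3 - s^2 - 14*s + 24) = (s - 2)*(s + 3)*(s^2 + s - 12) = (s - 3)*(s - 2)*(s + 3)*(s + 4)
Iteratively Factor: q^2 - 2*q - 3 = (q + 1)*(q - 3)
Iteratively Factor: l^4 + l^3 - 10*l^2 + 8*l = (l - 2)*(l^3 + 3*l^2 - 4*l) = l*(l - 2)*(l^2 + 3*l - 4) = l*(l - 2)*(l - 1)*(l + 4)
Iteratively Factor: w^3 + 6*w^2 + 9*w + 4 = (w + 4)*(w^2 + 2*w + 1) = (w + 1)*(w + 4)*(w + 1)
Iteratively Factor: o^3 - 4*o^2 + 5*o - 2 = (o - 2)*(o^2 - 2*o + 1) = (o - 2)*(o - 1)*(o - 1)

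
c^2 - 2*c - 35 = (c - 7)*(c + 5)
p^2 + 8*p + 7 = (p + 1)*(p + 7)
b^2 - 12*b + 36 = (b - 6)^2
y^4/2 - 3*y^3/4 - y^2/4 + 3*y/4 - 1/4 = (y/2 + 1/2)*(y - 1)^2*(y - 1/2)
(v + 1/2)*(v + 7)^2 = v^3 + 29*v^2/2 + 56*v + 49/2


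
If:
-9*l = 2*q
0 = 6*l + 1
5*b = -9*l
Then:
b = 3/10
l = -1/6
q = 3/4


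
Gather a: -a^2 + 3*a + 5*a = -a^2 + 8*a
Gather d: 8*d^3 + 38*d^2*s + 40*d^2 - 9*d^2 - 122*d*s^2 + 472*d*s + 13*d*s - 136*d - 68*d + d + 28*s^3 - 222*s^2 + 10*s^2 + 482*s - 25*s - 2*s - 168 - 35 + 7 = 8*d^3 + d^2*(38*s + 31) + d*(-122*s^2 + 485*s - 203) + 28*s^3 - 212*s^2 + 455*s - 196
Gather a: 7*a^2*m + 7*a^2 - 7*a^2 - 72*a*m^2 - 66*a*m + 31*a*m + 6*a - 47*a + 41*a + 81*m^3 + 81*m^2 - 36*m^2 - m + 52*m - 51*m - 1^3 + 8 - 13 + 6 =7*a^2*m + a*(-72*m^2 - 35*m) + 81*m^3 + 45*m^2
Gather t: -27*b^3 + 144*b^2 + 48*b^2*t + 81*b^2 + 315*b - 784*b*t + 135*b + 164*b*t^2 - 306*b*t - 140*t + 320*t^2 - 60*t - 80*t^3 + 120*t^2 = -27*b^3 + 225*b^2 + 450*b - 80*t^3 + t^2*(164*b + 440) + t*(48*b^2 - 1090*b - 200)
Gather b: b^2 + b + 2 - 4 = b^2 + b - 2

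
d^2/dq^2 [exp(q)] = exp(q)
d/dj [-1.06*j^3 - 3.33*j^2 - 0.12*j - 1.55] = -3.18*j^2 - 6.66*j - 0.12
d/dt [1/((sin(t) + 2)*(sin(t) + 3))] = -(2*sin(t) + 5)*cos(t)/((sin(t) + 2)^2*(sin(t) + 3)^2)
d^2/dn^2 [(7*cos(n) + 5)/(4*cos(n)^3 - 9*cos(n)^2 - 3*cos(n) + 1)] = (18*(7*cos(n) + 5)*(-4*cos(n)^2 + 6*cos(n) + 1)^2*sin(n)^2 - 7*(9*sin(n)^2 + cos(3*n) - 8)^2*cos(n) + 3*(-9*cos(2*n) + 2*cos(3*n) - 7)*(28*(1 - cos(2*n))^2 + 3*cos(2*n) - 54*cos(3*n) + 21*cos(4*n) - 42)/4)/(9*sin(n)^2 + cos(3*n) - 8)^3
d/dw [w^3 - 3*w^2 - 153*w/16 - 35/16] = 3*w^2 - 6*w - 153/16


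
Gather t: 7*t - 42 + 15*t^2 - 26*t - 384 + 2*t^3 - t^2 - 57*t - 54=2*t^3 + 14*t^2 - 76*t - 480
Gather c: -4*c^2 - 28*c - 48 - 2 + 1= -4*c^2 - 28*c - 49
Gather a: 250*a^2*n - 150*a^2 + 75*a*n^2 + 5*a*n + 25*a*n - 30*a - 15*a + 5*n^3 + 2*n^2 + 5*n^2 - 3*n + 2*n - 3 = a^2*(250*n - 150) + a*(75*n^2 + 30*n - 45) + 5*n^3 + 7*n^2 - n - 3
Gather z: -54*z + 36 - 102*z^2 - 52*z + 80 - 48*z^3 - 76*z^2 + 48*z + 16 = -48*z^3 - 178*z^2 - 58*z + 132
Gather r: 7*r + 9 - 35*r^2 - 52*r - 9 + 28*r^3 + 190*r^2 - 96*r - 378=28*r^3 + 155*r^2 - 141*r - 378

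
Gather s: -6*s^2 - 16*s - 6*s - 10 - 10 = -6*s^2 - 22*s - 20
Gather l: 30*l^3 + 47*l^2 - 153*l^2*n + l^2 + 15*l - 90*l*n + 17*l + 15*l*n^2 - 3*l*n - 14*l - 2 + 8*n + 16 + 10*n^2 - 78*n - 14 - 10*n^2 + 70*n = 30*l^3 + l^2*(48 - 153*n) + l*(15*n^2 - 93*n + 18)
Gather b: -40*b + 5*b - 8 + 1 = -35*b - 7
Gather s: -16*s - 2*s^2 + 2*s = -2*s^2 - 14*s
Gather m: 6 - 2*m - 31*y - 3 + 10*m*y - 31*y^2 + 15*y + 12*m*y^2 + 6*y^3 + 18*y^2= m*(12*y^2 + 10*y - 2) + 6*y^3 - 13*y^2 - 16*y + 3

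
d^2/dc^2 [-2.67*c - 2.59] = 0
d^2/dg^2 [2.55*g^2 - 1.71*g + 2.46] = 5.10000000000000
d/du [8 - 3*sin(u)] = -3*cos(u)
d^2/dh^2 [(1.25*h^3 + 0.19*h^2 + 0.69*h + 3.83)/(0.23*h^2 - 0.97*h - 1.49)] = (1.11022302462516e-16*h^5 + 4.44089209850063e-16*h^4 + 3.36678*h^3 + 12.44607*h^2 + 12.94269*h + 8.6815)/(0.012167*h^6 - 0.153939*h^5 + 0.412758*h^4 + 1.081841*h^3 - 2.673954*h^2 - 6.460491*h - 3.307949)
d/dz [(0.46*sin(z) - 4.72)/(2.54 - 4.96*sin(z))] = -22.2428*cos(z)/(4.96*sin(z) - 2.54)^2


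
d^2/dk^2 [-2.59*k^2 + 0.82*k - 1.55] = -5.18000000000000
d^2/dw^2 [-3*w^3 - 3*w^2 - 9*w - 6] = -18*w - 6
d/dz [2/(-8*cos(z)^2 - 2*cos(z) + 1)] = -4*(8*cos(z) + 1)*sin(z)/(8*cos(z)^2 + 2*cos(z) - 1)^2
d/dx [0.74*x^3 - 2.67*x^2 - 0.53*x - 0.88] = 2.22*x^2 - 5.34*x - 0.53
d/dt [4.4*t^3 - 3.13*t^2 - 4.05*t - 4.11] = 13.2*t^2 - 6.26*t - 4.05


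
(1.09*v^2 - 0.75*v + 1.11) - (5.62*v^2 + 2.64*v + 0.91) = -4.53*v^2 - 3.39*v + 0.2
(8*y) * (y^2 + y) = 8*y^3 + 8*y^2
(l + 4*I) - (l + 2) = -2 + 4*I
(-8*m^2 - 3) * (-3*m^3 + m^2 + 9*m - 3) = 24*m^5 - 8*m^4 - 63*m^3 + 21*m^2 - 27*m + 9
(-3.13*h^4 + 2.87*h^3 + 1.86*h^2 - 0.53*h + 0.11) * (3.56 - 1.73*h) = 5.4149*h^5 - 16.1079*h^4 + 6.9994*h^3 + 7.5385*h^2 - 2.0771*h + 0.3916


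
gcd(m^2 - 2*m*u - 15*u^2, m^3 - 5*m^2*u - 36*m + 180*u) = -m + 5*u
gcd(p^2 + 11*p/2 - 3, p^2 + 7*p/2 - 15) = p + 6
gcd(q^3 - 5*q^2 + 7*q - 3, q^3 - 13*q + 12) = q^2 - 4*q + 3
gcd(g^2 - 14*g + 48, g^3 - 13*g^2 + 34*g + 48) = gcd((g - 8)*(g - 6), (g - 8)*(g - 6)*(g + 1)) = g^2 - 14*g + 48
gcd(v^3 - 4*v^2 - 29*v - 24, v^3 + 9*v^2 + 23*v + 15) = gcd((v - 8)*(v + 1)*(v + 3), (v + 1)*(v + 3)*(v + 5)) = v^2 + 4*v + 3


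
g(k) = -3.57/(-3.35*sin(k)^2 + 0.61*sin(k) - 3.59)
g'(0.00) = 0.17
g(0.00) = 0.99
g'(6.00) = 0.53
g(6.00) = 0.89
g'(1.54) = -0.02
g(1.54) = 0.56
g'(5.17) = 0.22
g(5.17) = 0.52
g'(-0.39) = 0.56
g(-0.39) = 0.83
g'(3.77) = -0.50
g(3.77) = 0.70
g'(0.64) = -0.50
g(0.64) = 0.81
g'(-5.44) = -0.42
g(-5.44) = 0.71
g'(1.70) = 0.07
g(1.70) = 0.57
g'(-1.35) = 0.10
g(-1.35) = 0.48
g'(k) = -3.57*(6.7*sin(k)*cos(k) - 0.61*cos(k))/(-3.35*sin(k)^2 + 0.61*sin(k) - 3.59)^2 = (2.1777 - 23.919*sin(k))*cos(k)/(3.35*sin(k)^2 - 0.61*sin(k) + 3.59)^2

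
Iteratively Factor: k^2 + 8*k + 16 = (k + 4)*(k + 4)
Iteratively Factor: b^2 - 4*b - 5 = (b + 1)*(b - 5)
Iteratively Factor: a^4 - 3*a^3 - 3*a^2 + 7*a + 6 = (a - 2)*(a^3 - a^2 - 5*a - 3) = (a - 2)*(a + 1)*(a^2 - 2*a - 3) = (a - 2)*(a + 1)^2*(a - 3)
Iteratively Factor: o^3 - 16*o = (o)*(o^2 - 16) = o*(o - 4)*(o + 4)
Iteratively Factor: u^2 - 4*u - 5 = (u + 1)*(u - 5)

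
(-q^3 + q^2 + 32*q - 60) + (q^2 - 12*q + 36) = -q^3 + 2*q^2 + 20*q - 24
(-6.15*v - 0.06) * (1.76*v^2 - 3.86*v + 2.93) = -10.824*v^3 + 23.6334*v^2 - 17.7879*v - 0.1758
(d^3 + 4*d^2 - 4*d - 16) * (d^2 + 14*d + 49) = d^5 + 18*d^4 + 101*d^3 + 124*d^2 - 420*d - 784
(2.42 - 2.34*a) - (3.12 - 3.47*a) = 1.13*a - 0.7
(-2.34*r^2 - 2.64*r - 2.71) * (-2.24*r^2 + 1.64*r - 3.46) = 5.2416*r^4 + 2.076*r^3 + 9.8372*r^2 + 4.69*r + 9.3766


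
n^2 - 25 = (n - 5)*(n + 5)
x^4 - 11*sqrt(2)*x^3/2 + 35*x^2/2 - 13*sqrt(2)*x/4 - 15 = (x - 5*sqrt(2)/2)*(x - 2*sqrt(2))*(x - 3*sqrt(2)/2)*(x + sqrt(2)/2)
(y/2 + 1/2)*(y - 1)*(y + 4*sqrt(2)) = y^3/2 + 2*sqrt(2)*y^2 - y/2 - 2*sqrt(2)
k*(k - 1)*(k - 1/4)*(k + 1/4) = k^4 - k^3 - k^2/16 + k/16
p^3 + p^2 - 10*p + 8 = (p - 2)*(p - 1)*(p + 4)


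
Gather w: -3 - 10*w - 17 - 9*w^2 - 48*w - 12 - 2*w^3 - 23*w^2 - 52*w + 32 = -2*w^3 - 32*w^2 - 110*w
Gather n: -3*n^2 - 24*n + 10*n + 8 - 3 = -3*n^2 - 14*n + 5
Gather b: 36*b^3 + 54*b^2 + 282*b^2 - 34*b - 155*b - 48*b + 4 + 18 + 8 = 36*b^3 + 336*b^2 - 237*b + 30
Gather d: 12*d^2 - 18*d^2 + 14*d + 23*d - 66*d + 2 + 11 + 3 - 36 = -6*d^2 - 29*d - 20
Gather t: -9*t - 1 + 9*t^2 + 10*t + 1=9*t^2 + t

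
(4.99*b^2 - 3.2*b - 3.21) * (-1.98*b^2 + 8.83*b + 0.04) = -9.8802*b^4 + 50.3977*b^3 - 21.7006*b^2 - 28.4723*b - 0.1284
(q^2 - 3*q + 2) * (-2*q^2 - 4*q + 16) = -2*q^4 + 2*q^3 + 24*q^2 - 56*q + 32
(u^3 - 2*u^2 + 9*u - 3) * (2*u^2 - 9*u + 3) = 2*u^5 - 13*u^4 + 39*u^3 - 93*u^2 + 54*u - 9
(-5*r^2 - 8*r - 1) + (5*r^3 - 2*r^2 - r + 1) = 5*r^3 - 7*r^2 - 9*r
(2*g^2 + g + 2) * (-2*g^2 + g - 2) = -4*g^4 - 7*g^2 - 4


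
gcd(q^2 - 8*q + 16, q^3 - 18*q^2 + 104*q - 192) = q - 4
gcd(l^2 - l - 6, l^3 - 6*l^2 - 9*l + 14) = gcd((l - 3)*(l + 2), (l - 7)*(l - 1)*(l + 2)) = l + 2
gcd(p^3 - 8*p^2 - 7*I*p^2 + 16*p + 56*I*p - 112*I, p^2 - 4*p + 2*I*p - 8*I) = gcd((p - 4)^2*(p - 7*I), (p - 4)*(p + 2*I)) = p - 4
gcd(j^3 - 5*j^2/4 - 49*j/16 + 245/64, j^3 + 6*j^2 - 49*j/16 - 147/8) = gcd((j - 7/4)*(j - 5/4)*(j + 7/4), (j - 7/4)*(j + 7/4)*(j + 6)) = j^2 - 49/16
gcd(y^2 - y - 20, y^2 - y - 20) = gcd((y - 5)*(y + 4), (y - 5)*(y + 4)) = y^2 - y - 20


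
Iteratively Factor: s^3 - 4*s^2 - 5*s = (s)*(s^2 - 4*s - 5) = s*(s + 1)*(s - 5)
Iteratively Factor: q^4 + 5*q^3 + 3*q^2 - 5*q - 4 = (q + 1)*(q^3 + 4*q^2 - q - 4) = (q - 1)*(q + 1)*(q^2 + 5*q + 4) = (q - 1)*(q + 1)^2*(q + 4)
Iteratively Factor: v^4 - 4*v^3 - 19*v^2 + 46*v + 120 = (v + 2)*(v^3 - 6*v^2 - 7*v + 60) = (v - 5)*(v + 2)*(v^2 - v - 12) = (v - 5)*(v + 2)*(v + 3)*(v - 4)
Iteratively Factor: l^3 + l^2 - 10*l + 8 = (l - 2)*(l^2 + 3*l - 4) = (l - 2)*(l - 1)*(l + 4)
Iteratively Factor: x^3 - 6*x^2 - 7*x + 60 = (x - 4)*(x^2 - 2*x - 15) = (x - 4)*(x + 3)*(x - 5)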